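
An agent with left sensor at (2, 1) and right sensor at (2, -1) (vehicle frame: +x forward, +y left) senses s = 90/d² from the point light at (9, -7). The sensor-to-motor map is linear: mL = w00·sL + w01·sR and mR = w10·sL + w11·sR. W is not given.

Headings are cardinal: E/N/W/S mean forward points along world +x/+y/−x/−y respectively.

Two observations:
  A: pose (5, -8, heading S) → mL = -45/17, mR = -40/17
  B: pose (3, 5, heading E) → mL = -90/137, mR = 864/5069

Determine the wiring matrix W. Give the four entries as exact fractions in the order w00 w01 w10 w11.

0 -1 -1 1

obs A: pose=(5,-8,S) → sL=5, sR=45/17, mL=-45/17, mR=-40/17
obs B: pose=(3,5,E) → sL=18/37, sR=90/137, mL=-90/137, mR=864/5069
sensor matrix S = [[5, 45/17], [18/37, 90/137]]; det S = 172080/86173
solve [mL_A; mL_B] = S·[w00; w01] and [mR_A; mR_B] = S·[w10; w11]:
  w00 = 0, w01 = -1, w10 = -1, w11 = 1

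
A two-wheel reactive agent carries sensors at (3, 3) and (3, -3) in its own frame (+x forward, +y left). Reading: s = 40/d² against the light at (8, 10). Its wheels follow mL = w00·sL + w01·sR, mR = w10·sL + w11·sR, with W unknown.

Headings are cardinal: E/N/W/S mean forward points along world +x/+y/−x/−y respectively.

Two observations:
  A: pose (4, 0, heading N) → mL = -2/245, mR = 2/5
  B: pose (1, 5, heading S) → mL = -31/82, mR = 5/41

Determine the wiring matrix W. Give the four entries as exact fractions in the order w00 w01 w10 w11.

obs A: pose=(4,0,N) → sL=20/49, sR=4/5, mL=-2/245, mR=2/5
obs B: pose=(1,5,S) → sL=1/2, sR=10/41, mL=-31/82, mR=5/41
sensor matrix S = [[20/49, 4/5], [1/2, 10/41]]; det S = -3018/10045
solve [mL_A; mL_B] = S·[w00; w01] and [mR_A; mR_B] = S·[w10; w11]:
  w00 = -1, w01 = 1/2, w10 = 0, w11 = 1/2

-1 1/2 0 1/2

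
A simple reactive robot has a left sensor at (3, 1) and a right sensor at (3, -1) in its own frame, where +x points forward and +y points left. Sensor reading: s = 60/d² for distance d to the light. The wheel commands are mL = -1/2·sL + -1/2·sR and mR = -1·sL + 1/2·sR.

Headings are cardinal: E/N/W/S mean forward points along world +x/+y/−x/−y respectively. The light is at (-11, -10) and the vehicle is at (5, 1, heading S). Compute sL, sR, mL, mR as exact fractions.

60/353 60/289 -19260/102017 -6750/102017

left sensor world pos  = (6, -2); dL² = 353
right sensor world pos = (4, -2); dR² = 289
sL = 60/353 = 60/353
sR = 60/289 = 60/289
mL = -1/2·sL + -1/2·sR = -19260/102017
mR = -1·sL + 1/2·sR = -6750/102017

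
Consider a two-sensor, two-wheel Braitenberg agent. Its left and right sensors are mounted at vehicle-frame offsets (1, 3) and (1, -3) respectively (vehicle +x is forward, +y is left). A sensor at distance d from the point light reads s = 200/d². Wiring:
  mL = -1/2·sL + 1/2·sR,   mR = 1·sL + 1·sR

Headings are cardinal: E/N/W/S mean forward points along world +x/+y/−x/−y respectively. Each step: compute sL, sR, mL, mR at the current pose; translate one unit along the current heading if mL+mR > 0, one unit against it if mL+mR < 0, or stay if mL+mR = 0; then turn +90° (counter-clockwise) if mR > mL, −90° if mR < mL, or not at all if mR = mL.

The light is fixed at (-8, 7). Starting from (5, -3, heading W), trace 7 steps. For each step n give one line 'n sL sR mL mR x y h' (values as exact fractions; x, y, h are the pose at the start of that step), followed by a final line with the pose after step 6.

n=0: pose=(5,-3,W); sL=200/313, sR=200/193; mL=12000/60409, mR=101200/60409; mL+mR=113200/60409 → advance +1; mR−mL=89200/60409 → turn +1·90°
n=1: pose=(4,-3,S); sL=100/173, sR=100/101; mL=3600/17473, mR=27400/17473; mL+mR=31000/17473 → advance +1; mR−mL=23800/17473 → turn +1·90°
n=2: pose=(4,-4,E); sL=200/233, sR=40/73; mL=-2640/17009, mR=23920/17009; mL+mR=21280/17009 → advance +1; mR−mL=26560/17009 → turn +1·90°
n=3: pose=(5,-4,N); sL=1, sR=50/89; mL=-39/178, mR=139/89; mL+mR=239/178 → advance +1; mR−mL=317/178 → turn +1·90°
n=4: pose=(5,-3,W); sL=200/313, sR=200/193; mL=12000/60409, mR=101200/60409; mL+mR=113200/60409 → advance +1; mR−mL=89200/60409 → turn +1·90°
n=5: pose=(4,-3,S); sL=100/173, sR=100/101; mL=3600/17473, mR=27400/17473; mL+mR=31000/17473 → advance +1; mR−mL=23800/17473 → turn +1·90°
n=6: pose=(4,-4,E); sL=200/233, sR=40/73; mL=-2640/17009, mR=23920/17009; mL+mR=21280/17009 → advance +1; mR−mL=26560/17009 → turn +1·90°

0 200/313 200/193 12000/60409 101200/60409 5 -3 W
1 100/173 100/101 3600/17473 27400/17473 4 -3 S
2 200/233 40/73 -2640/17009 23920/17009 4 -4 E
3 1 50/89 -39/178 139/89 5 -4 N
4 200/313 200/193 12000/60409 101200/60409 5 -3 W
5 100/173 100/101 3600/17473 27400/17473 4 -3 S
6 200/233 40/73 -2640/17009 23920/17009 4 -4 E
final 5 -4 N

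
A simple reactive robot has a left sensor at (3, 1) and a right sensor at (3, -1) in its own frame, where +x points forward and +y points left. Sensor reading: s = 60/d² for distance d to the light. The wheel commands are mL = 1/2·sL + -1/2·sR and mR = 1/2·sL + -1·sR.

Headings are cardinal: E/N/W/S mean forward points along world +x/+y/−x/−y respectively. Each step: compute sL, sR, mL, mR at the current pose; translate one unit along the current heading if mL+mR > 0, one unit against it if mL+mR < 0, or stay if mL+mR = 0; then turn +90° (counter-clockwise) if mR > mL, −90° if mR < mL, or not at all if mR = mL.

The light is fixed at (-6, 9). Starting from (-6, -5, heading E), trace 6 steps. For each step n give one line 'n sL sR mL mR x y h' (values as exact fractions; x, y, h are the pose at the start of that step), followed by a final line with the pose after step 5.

0 30/89 10/39 140/3471 -305/3471 -6 -5 E
1 60/289 60/293 120/84677 -8550/84677 -7 -5 S
2 15/53 3/8 -39/848 -99/424 -7 -4 W
3 60/101 60/101 0 -30/101 -6 -4 N
4 30/89 10/39 140/3471 -305/3471 -6 -5 E
5 60/289 60/293 120/84677 -8550/84677 -7 -5 S
final -7 -4 W

n=0: pose=(-6,-5,E); sL=30/89, sR=10/39; mL=140/3471, mR=-305/3471; mL+mR=-55/1157 → advance -1; mR−mL=-5/39 → turn -1·90°
n=1: pose=(-7,-5,S); sL=60/289, sR=60/293; mL=120/84677, mR=-8550/84677; mL+mR=-8430/84677 → advance -1; mR−mL=-30/293 → turn -1·90°
n=2: pose=(-7,-4,W); sL=15/53, sR=3/8; mL=-39/848, mR=-99/424; mL+mR=-237/848 → advance -1; mR−mL=-3/16 → turn -1·90°
n=3: pose=(-6,-4,N); sL=60/101, sR=60/101; mL=0, mR=-30/101; mL+mR=-30/101 → advance -1; mR−mL=-30/101 → turn -1·90°
n=4: pose=(-6,-5,E); sL=30/89, sR=10/39; mL=140/3471, mR=-305/3471; mL+mR=-55/1157 → advance -1; mR−mL=-5/39 → turn -1·90°
n=5: pose=(-7,-5,S); sL=60/289, sR=60/293; mL=120/84677, mR=-8550/84677; mL+mR=-8430/84677 → advance -1; mR−mL=-30/293 → turn -1·90°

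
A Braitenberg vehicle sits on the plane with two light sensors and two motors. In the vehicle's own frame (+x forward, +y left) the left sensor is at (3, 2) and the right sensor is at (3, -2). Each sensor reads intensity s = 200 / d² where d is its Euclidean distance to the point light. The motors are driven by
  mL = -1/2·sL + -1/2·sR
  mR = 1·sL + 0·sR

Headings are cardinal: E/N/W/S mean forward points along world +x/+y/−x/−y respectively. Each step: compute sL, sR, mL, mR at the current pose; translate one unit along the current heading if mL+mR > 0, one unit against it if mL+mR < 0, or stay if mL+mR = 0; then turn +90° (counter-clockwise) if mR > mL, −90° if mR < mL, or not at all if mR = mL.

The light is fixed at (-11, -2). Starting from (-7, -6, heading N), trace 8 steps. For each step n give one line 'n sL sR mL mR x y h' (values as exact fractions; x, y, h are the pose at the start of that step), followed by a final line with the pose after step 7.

n=0: pose=(-7,-6,N); sL=40, sR=200/37; mL=-840/37, mR=40; mL+mR=640/37 → advance +1; mR−mL=2320/37 → turn +1·90°
n=1: pose=(-7,-5,W); sL=100/13, sR=100; mL=-700/13, mR=100/13; mL+mR=-600/13 → advance -1; mR−mL=800/13 → turn +1·90°
n=2: pose=(-6,-5,S); sL=40/17, sR=40/9; mL=-520/153, mR=40/17; mL+mR=-160/153 → advance -1; mR−mL=880/153 → turn +1·90°
n=3: pose=(-6,-4,E); sL=25/8, sR=5/2; mL=-45/16, mR=25/8; mL+mR=5/16 → advance +1; mR−mL=95/16 → turn +1·90°
n=4: pose=(-5,-4,N); sL=200/17, sR=40/13; mL=-1640/221, mR=200/17; mL+mR=960/221 → advance +1; mR−mL=4240/221 → turn +1·90°
n=5: pose=(-5,-3,W); sL=100/9, sR=20; mL=-140/9, mR=100/9; mL+mR=-40/9 → advance -1; mR−mL=80/3 → turn +1·90°
n=6: pose=(-4,-3,S); sL=200/97, sR=200/41; mL=-13800/3977, mR=200/97; mL+mR=-5600/3977 → advance -1; mR−mL=22000/3977 → turn +1·90°
n=7: pose=(-4,-2,E); sL=25/13, sR=25/13; mL=-25/13, mR=25/13; mL+mR=0 → advance +0; mR−mL=50/13 → turn +1·90°

0 40 200/37 -840/37 40 -7 -6 N
1 100/13 100 -700/13 100/13 -7 -5 W
2 40/17 40/9 -520/153 40/17 -6 -5 S
3 25/8 5/2 -45/16 25/8 -6 -4 E
4 200/17 40/13 -1640/221 200/17 -5 -4 N
5 100/9 20 -140/9 100/9 -5 -3 W
6 200/97 200/41 -13800/3977 200/97 -4 -3 S
7 25/13 25/13 -25/13 25/13 -4 -2 E
final -4 -2 N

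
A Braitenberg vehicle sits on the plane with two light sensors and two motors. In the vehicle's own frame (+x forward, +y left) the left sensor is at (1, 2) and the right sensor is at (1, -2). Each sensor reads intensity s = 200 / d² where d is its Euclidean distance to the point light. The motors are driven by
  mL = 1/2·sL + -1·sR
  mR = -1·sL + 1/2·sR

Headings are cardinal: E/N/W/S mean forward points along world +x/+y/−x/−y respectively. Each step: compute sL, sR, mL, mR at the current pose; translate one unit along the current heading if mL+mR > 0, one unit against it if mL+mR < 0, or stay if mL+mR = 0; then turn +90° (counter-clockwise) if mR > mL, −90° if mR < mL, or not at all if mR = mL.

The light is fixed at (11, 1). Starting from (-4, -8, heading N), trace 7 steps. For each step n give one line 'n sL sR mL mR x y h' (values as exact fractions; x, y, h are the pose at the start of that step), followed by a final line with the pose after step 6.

n=0: pose=(-4,-8,N); sL=200/353, sR=200/233; mL=-47300/82249, mR=-11300/82249; mL+mR=-58600/82249 → advance -1; mR−mL=36000/82249 → turn +1·90°
n=1: pose=(-4,-9,W); sL=1/2, sR=5/8; mL=-3/8, mR=-3/16; mL+mR=-9/16 → advance -1; mR−mL=3/16 → turn +1·90°
n=2: pose=(-3,-9,S); sL=40/53, sR=200/377; mL=-3060/19981, mR=-9780/19981; mL+mR=-12840/19981 → advance -1; mR−mL=-6720/19981 → turn -1·90°
n=3: pose=(-3,-8,W); sL=100/173, sR=100/137; mL=-10450/23701, mR=-5050/23701; mL+mR=-15500/23701 → advance -1; mR−mL=5400/23701 → turn +1·90°
n=4: pose=(-2,-8,S); sL=200/221, sR=8/13; mL=-36/221, mR=-132/221; mL+mR=-168/221 → advance -1; mR−mL=-96/221 → turn -1·90°
n=5: pose=(-2,-7,W); sL=25/37, sR=25/29; mL=-1125/2146, mR=-525/2146; mL+mR=-825/1073 → advance -1; mR−mL=300/1073 → turn +1·90°
n=6: pose=(-1,-7,S); sL=200/181, sR=200/277; mL=-8500/50137, mR=-37300/50137; mL+mR=-45800/50137 → advance -1; mR−mL=-28800/50137 → turn -1·90°

0 200/353 200/233 -47300/82249 -11300/82249 -4 -8 N
1 1/2 5/8 -3/8 -3/16 -4 -9 W
2 40/53 200/377 -3060/19981 -9780/19981 -3 -9 S
3 100/173 100/137 -10450/23701 -5050/23701 -3 -8 W
4 200/221 8/13 -36/221 -132/221 -2 -8 S
5 25/37 25/29 -1125/2146 -525/2146 -2 -7 W
6 200/181 200/277 -8500/50137 -37300/50137 -1 -7 S
final -1 -6 W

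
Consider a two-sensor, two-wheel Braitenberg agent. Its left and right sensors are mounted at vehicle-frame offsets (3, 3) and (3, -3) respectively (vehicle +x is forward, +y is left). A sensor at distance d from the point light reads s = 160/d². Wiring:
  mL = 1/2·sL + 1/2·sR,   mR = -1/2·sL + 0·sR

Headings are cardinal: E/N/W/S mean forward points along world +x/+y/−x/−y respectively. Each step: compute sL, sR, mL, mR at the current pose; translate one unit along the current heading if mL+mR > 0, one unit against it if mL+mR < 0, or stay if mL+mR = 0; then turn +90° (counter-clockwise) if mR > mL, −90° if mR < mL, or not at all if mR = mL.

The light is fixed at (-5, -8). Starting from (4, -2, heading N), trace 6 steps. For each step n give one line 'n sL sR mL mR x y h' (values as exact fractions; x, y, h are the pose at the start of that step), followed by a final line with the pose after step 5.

0 160/117 32/45 608/585 -80/117 4 -2 N
1 40/61 1 101/122 -20/61 4 -1 E
2 32/37 32/13 800/481 -16/37 5 -1 S
3 80/29 16/13 752/377 -40/29 5 -2 W
4 160/117 32/45 608/585 -80/117 4 -2 N
5 40/61 1 101/122 -20/61 4 -1 E
final 5 -1 S

n=0: pose=(4,-2,N); sL=160/117, sR=32/45; mL=608/585, mR=-80/117; mL+mR=16/45 → advance +1; mR−mL=-112/65 → turn -1·90°
n=1: pose=(4,-1,E); sL=40/61, sR=1; mL=101/122, mR=-20/61; mL+mR=1/2 → advance +1; mR−mL=-141/122 → turn -1·90°
n=2: pose=(5,-1,S); sL=32/37, sR=32/13; mL=800/481, mR=-16/37; mL+mR=16/13 → advance +1; mR−mL=-1008/481 → turn -1·90°
n=3: pose=(5,-2,W); sL=80/29, sR=16/13; mL=752/377, mR=-40/29; mL+mR=8/13 → advance +1; mR−mL=-1272/377 → turn -1·90°
n=4: pose=(4,-2,N); sL=160/117, sR=32/45; mL=608/585, mR=-80/117; mL+mR=16/45 → advance +1; mR−mL=-112/65 → turn -1·90°
n=5: pose=(4,-1,E); sL=40/61, sR=1; mL=101/122, mR=-20/61; mL+mR=1/2 → advance +1; mR−mL=-141/122 → turn -1·90°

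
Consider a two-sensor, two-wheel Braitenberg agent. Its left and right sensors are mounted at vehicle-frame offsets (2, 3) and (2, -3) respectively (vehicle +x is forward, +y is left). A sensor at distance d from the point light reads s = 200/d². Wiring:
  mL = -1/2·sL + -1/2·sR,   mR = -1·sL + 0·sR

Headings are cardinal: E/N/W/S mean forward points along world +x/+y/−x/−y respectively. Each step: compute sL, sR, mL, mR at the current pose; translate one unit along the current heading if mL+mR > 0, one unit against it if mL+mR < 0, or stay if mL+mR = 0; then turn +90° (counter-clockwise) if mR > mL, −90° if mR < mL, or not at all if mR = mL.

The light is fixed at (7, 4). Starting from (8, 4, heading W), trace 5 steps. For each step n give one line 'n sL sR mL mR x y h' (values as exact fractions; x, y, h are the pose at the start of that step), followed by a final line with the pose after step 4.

n=0: pose=(8,4,W); sL=20, sR=20; mL=-20, mR=-20; mL+mR=-40 → advance -1; mR−mL=0 → turn +0·90°
n=1: pose=(9,4,W); sL=200/9, sR=200/9; mL=-200/9, mR=-200/9; mL+mR=-400/9 → advance -1; mR−mL=0 → turn +0·90°
n=2: pose=(10,4,W); sL=20, sR=20; mL=-20, mR=-20; mL+mR=-40 → advance -1; mR−mL=0 → turn +0·90°
n=3: pose=(11,4,W); sL=200/13, sR=200/13; mL=-200/13, mR=-200/13; mL+mR=-400/13 → advance -1; mR−mL=0 → turn +0·90°
n=4: pose=(12,4,W); sL=100/9, sR=100/9; mL=-100/9, mR=-100/9; mL+mR=-200/9 → advance -1; mR−mL=0 → turn +0·90°

0 20 20 -20 -20 8 4 W
1 200/9 200/9 -200/9 -200/9 9 4 W
2 20 20 -20 -20 10 4 W
3 200/13 200/13 -200/13 -200/13 11 4 W
4 100/9 100/9 -100/9 -100/9 12 4 W
final 13 4 W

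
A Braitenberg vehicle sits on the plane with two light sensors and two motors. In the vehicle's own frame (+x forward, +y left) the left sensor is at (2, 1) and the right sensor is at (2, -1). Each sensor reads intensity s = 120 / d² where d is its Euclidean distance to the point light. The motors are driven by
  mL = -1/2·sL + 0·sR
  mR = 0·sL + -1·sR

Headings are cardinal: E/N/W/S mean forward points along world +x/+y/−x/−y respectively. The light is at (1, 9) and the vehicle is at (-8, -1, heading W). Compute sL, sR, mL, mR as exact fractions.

left sensor world pos  = (-10, -2); dL² = 242
right sensor world pos = (-10, 0); dR² = 202
sL = 120/242 = 60/121
sR = 120/202 = 60/101
mL = -1/2·sL + 0·sR = -30/121
mR = 0·sL + -1·sR = -60/101

60/121 60/101 -30/121 -60/101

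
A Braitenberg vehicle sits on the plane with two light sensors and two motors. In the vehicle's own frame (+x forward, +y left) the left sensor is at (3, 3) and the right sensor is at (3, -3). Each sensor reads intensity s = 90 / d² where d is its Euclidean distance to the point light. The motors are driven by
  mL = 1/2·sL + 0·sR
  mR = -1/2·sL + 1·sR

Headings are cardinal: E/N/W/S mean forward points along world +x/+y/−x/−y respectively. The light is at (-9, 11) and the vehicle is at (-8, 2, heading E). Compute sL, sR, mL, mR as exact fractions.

45/26 9/16 45/52 -63/208

left sensor world pos  = (-5, 5); dL² = 52
right sensor world pos = (-5, -1); dR² = 160
sL = 90/52 = 45/26
sR = 90/160 = 9/16
mL = 1/2·sL + 0·sR = 45/52
mR = -1/2·sL + 1·sR = -63/208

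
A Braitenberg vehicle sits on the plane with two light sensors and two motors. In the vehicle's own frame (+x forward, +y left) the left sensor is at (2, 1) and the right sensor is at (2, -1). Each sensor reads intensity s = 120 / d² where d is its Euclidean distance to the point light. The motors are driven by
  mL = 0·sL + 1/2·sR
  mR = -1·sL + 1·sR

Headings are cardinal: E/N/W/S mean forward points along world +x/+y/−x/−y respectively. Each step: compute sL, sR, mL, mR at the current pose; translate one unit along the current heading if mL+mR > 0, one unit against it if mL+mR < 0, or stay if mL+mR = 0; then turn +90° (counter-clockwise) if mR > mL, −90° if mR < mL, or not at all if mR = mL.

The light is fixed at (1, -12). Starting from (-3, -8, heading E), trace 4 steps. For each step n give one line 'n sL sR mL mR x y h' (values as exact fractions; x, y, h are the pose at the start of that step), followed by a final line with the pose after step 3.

n=0: pose=(-3,-8,E); sL=120/29, sR=120/13; mL=60/13, mR=1920/377; mL+mR=3660/377 → advance +1; mR−mL=180/377 → turn +1·90°
n=1: pose=(-2,-8,N); sL=30/13, sR=3; mL=3/2, mR=9/13; mL+mR=57/26 → advance +1; mR−mL=-21/26 → turn -1·90°
n=2: pose=(-2,-7,E); sL=120/37, sR=120/17; mL=60/17, mR=2400/629; mL+mR=4620/629 → advance +1; mR−mL=180/629 → turn +1·90°
n=3: pose=(-1,-7,N); sL=60/29, sR=12/5; mL=6/5, mR=48/145; mL+mR=222/145 → advance +1; mR−mL=-126/145 → turn -1·90°

0 120/29 120/13 60/13 1920/377 -3 -8 E
1 30/13 3 3/2 9/13 -2 -8 N
2 120/37 120/17 60/17 2400/629 -2 -7 E
3 60/29 12/5 6/5 48/145 -1 -7 N
final -1 -6 E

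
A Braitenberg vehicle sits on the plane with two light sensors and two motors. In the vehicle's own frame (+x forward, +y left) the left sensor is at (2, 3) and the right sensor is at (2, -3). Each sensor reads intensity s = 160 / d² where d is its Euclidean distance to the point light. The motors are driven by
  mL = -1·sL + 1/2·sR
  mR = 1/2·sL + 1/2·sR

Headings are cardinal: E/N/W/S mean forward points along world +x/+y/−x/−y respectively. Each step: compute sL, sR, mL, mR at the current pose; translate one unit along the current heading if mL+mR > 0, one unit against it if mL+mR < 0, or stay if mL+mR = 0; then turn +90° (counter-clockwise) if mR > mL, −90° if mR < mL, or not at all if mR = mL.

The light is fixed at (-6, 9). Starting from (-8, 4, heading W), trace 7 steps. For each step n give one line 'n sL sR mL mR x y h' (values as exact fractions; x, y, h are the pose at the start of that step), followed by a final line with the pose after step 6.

0 2 8 2 5 -8 4 W
1 160/49 32/17 -1936/833 2144/833 -9 4 S
2 16 80/41 -616/41 368/41 -9 3 E
3 32/13 160/17 496/221 1312/221 -10 3 N
4 8/5 4 2/5 14/5 -10 4 W
5 160/53 160/113 -13840/5989 13280/5989 -11 4 S
6 16 80/29 -424/29 272/29 -11 5 E
final -12 5 N

n=0: pose=(-8,4,W); sL=2, sR=8; mL=2, mR=5; mL+mR=7 → advance +1; mR−mL=3 → turn +1·90°
n=1: pose=(-9,4,S); sL=160/49, sR=32/17; mL=-1936/833, mR=2144/833; mL+mR=208/833 → advance +1; mR−mL=240/49 → turn +1·90°
n=2: pose=(-9,3,E); sL=16, sR=80/41; mL=-616/41, mR=368/41; mL+mR=-248/41 → advance -1; mR−mL=24 → turn +1·90°
n=3: pose=(-10,3,N); sL=32/13, sR=160/17; mL=496/221, mR=1312/221; mL+mR=1808/221 → advance +1; mR−mL=48/13 → turn +1·90°
n=4: pose=(-10,4,W); sL=8/5, sR=4; mL=2/5, mR=14/5; mL+mR=16/5 → advance +1; mR−mL=12/5 → turn +1·90°
n=5: pose=(-11,4,S); sL=160/53, sR=160/113; mL=-13840/5989, mR=13280/5989; mL+mR=-560/5989 → advance -1; mR−mL=240/53 → turn +1·90°
n=6: pose=(-11,5,E); sL=16, sR=80/29; mL=-424/29, mR=272/29; mL+mR=-152/29 → advance -1; mR−mL=24 → turn +1·90°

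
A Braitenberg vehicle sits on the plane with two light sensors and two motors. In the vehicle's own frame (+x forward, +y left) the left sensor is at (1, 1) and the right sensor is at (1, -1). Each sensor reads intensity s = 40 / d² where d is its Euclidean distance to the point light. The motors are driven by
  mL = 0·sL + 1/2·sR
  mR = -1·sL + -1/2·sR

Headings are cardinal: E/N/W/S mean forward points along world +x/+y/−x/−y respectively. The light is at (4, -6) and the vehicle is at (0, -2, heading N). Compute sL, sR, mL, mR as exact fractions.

left sensor world pos  = (-1, -1); dL² = 50
right sensor world pos = (1, -1); dR² = 34
sL = 40/50 = 4/5
sR = 40/34 = 20/17
mL = 0·sL + 1/2·sR = 10/17
mR = -1·sL + -1/2·sR = -118/85

4/5 20/17 10/17 -118/85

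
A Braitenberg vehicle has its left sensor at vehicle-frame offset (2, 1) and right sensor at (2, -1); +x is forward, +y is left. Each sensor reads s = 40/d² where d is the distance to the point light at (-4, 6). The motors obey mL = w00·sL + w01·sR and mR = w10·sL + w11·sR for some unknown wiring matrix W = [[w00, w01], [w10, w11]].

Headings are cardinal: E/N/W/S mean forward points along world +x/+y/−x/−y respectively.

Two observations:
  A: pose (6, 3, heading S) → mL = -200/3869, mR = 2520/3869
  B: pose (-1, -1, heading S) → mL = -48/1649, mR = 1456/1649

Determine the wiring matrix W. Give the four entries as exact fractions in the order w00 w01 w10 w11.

1/2 -1/2 1 1

obs A: pose=(6,3,S) → sL=20/73, sR=20/53, mL=-200/3869, mR=2520/3869
obs B: pose=(-1,-1,S) → sL=40/97, sR=8/17, mL=-48/1649, mR=1456/1649
sensor matrix S = [[20/73, 20/53], [40/97, 8/17]]; det S = -170240/6379981
solve [mL_A; mL_B] = S·[w00; w01] and [mR_A; mR_B] = S·[w10; w11]:
  w00 = 1/2, w01 = -1/2, w10 = 1, w11 = 1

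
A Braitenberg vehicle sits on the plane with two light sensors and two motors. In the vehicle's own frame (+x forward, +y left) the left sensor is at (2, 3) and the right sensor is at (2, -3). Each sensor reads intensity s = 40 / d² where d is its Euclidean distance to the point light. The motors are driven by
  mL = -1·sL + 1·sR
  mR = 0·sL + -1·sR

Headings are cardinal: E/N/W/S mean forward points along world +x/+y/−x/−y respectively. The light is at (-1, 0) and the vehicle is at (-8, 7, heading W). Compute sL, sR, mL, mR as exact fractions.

left sensor world pos  = (-10, 4); dL² = 97
right sensor world pos = (-10, 10); dR² = 181
sL = 40/97 = 40/97
sR = 40/181 = 40/181
mL = -1·sL + 1·sR = -3360/17557
mR = 0·sL + -1·sR = -40/181

40/97 40/181 -3360/17557 -40/181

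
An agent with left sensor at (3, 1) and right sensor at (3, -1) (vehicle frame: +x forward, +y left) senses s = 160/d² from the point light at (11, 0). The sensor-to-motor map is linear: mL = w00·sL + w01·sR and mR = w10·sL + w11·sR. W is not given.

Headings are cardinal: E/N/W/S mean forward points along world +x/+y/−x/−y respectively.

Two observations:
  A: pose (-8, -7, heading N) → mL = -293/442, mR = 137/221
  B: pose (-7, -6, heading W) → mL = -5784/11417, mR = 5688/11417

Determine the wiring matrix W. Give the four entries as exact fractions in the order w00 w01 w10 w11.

obs A: pose=(-8,-7,N) → sL=5/13, sR=8/17, mL=-293/442, mR=137/221
obs B: pose=(-7,-6,W) → sL=16/49, sR=80/233, mL=-5784/11417, mR=5688/11417
sensor matrix S = [[5/13, 8/17], [16/49, 80/233]]; det S = -54512/2523157
solve [mL_A; mL_B] = S·[w00; w01] and [mR_A; mR_B] = S·[w10; w11]:
  w00 = -1/2, w01 = -1, w10 = 1, w11 = 1/2

-1/2 -1 1 1/2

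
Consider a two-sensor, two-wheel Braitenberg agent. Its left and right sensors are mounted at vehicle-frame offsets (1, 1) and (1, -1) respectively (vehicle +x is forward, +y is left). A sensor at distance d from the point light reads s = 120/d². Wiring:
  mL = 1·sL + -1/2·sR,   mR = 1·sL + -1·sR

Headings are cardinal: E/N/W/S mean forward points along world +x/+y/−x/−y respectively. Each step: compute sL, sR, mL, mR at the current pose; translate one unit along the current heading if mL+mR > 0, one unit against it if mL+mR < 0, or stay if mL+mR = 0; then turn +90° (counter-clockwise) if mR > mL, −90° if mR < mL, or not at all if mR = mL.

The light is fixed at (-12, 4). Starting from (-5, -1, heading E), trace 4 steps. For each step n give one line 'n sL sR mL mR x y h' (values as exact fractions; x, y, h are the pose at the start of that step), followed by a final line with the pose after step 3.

0 3/2 6/5 9/10 3/10 -5 -1 E
1 40/39 24/17 212/663 -256/663 -4 -1 S
2 60/37 60/29 630/1073 -480/1073 -4 0 W
3 8/3 120/73 404/219 224/219 -5 0 N
final -5 1 E

n=0: pose=(-5,-1,E); sL=3/2, sR=6/5; mL=9/10, mR=3/10; mL+mR=6/5 → advance +1; mR−mL=-3/5 → turn -1·90°
n=1: pose=(-4,-1,S); sL=40/39, sR=24/17; mL=212/663, mR=-256/663; mL+mR=-44/663 → advance -1; mR−mL=-12/17 → turn -1·90°
n=2: pose=(-4,0,W); sL=60/37, sR=60/29; mL=630/1073, mR=-480/1073; mL+mR=150/1073 → advance +1; mR−mL=-30/29 → turn -1·90°
n=3: pose=(-5,0,N); sL=8/3, sR=120/73; mL=404/219, mR=224/219; mL+mR=628/219 → advance +1; mR−mL=-60/73 → turn -1·90°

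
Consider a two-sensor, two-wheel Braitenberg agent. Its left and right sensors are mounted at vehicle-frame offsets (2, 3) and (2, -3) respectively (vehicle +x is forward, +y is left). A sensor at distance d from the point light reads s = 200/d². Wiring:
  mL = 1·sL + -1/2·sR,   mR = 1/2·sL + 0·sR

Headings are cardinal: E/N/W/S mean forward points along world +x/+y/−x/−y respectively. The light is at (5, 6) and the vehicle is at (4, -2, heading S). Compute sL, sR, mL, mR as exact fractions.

left sensor world pos  = (7, -4); dL² = 104
right sensor world pos = (1, -4); dR² = 116
sL = 200/104 = 25/13
sR = 200/116 = 50/29
mL = 1·sL + -1/2·sR = 400/377
mR = 1/2·sL + 0·sR = 25/26

25/13 50/29 400/377 25/26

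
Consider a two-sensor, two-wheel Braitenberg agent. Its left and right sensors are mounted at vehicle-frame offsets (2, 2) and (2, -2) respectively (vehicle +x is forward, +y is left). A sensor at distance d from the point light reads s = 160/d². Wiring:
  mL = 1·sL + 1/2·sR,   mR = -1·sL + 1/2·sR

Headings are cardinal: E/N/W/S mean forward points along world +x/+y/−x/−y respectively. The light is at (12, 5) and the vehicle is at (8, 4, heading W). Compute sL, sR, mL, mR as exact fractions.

32/9 160/37 1904/333 -464/333

left sensor world pos  = (6, 2); dL² = 45
right sensor world pos = (6, 6); dR² = 37
sL = 160/45 = 32/9
sR = 160/37 = 160/37
mL = 1·sL + 1/2·sR = 1904/333
mR = -1·sL + 1/2·sR = -464/333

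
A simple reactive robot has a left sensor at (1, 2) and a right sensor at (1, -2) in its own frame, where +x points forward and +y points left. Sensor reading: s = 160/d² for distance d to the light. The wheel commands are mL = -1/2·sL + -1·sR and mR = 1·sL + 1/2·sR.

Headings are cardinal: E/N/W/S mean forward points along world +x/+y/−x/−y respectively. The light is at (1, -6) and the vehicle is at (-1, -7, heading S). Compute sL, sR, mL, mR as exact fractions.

left sensor world pos  = (1, -8); dL² = 4
right sensor world pos = (-3, -8); dR² = 20
sL = 160/4 = 40
sR = 160/20 = 8
mL = -1/2·sL + -1·sR = -28
mR = 1·sL + 1/2·sR = 44

40 8 -28 44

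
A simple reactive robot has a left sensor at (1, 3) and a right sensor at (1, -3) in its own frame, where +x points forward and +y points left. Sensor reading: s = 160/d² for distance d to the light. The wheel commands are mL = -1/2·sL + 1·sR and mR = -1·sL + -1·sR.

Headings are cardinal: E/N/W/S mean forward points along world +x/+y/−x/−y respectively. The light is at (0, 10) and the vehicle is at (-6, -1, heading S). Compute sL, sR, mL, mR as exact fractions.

left sensor world pos  = (-3, -2); dL² = 153
right sensor world pos = (-9, -2); dR² = 225
sL = 160/153 = 160/153
sR = 160/225 = 32/45
mL = -1/2·sL + 1·sR = 16/85
mR = -1·sL + -1·sR = -448/255

160/153 32/45 16/85 -448/255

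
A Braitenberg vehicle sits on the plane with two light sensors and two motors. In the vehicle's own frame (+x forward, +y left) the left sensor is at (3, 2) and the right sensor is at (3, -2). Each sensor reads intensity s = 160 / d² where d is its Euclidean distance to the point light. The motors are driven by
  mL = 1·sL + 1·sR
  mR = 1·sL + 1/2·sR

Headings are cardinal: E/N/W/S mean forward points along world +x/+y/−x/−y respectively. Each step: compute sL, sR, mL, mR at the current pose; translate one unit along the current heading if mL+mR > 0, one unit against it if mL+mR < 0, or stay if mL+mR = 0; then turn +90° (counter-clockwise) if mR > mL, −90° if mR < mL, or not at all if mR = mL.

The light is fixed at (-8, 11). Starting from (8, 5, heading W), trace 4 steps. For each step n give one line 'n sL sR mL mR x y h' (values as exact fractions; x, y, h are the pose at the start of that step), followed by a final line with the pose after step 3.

0 160/233 32/37 13376/8621 9648/8621 8 5 W
1 80/89 80/149 19040/13261 15480/13261 7 5 N
2 160/333 160/373 112960/124209 86320/124209 7 6 E
3 40/97 8/13 1296/1261 908/1261 8 6 S
final 8 5 W

n=0: pose=(8,5,W); sL=160/233, sR=32/37; mL=13376/8621, mR=9648/8621; mL+mR=23024/8621 → advance +1; mR−mL=-16/37 → turn -1·90°
n=1: pose=(7,5,N); sL=80/89, sR=80/149; mL=19040/13261, mR=15480/13261; mL+mR=34520/13261 → advance +1; mR−mL=-40/149 → turn -1·90°
n=2: pose=(7,6,E); sL=160/333, sR=160/373; mL=112960/124209, mR=86320/124209; mL+mR=199280/124209 → advance +1; mR−mL=-80/373 → turn -1·90°
n=3: pose=(8,6,S); sL=40/97, sR=8/13; mL=1296/1261, mR=908/1261; mL+mR=2204/1261 → advance +1; mR−mL=-4/13 → turn -1·90°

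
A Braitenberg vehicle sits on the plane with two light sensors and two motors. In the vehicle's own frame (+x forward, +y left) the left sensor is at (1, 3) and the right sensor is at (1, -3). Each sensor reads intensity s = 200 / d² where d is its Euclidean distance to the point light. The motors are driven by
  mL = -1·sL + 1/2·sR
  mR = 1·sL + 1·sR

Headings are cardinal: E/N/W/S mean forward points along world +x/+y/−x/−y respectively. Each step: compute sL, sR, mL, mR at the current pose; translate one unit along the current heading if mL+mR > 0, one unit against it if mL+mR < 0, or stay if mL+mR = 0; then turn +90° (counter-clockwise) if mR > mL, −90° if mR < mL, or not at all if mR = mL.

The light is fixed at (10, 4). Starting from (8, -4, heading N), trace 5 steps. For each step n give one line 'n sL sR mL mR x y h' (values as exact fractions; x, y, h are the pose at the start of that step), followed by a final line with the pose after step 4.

0 100/37 4 -26/37 248/37 8 -4 N
1 200/109 8 236/109 1072/109 8 -3 W
2 25/8 2 -17/8 41/8 7 -3 S
3 200/29 8/5 -884/145 1232/145 7 -4 E
4 100/37 4 -26/37 248/37 8 -4 N
final 8 -3 W

n=0: pose=(8,-4,N); sL=100/37, sR=4; mL=-26/37, mR=248/37; mL+mR=6 → advance +1; mR−mL=274/37 → turn +1·90°
n=1: pose=(8,-3,W); sL=200/109, sR=8; mL=236/109, mR=1072/109; mL+mR=12 → advance +1; mR−mL=836/109 → turn +1·90°
n=2: pose=(7,-3,S); sL=25/8, sR=2; mL=-17/8, mR=41/8; mL+mR=3 → advance +1; mR−mL=29/4 → turn +1·90°
n=3: pose=(7,-4,E); sL=200/29, sR=8/5; mL=-884/145, mR=1232/145; mL+mR=12/5 → advance +1; mR−mL=2116/145 → turn +1·90°
n=4: pose=(8,-4,N); sL=100/37, sR=4; mL=-26/37, mR=248/37; mL+mR=6 → advance +1; mR−mL=274/37 → turn +1·90°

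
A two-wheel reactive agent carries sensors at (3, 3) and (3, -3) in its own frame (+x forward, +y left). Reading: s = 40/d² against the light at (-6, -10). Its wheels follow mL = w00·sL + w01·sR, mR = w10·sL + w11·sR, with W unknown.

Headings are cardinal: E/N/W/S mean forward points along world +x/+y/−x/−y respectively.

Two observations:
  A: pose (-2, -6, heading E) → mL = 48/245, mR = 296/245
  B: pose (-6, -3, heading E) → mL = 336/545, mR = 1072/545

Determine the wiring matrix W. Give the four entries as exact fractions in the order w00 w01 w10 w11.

-1/2 1/2 1 1

obs A: pose=(-2,-6,E) → sL=20/49, sR=4/5, mL=48/245, mR=296/245
obs B: pose=(-6,-3,E) → sL=40/109, sR=8/5, mL=336/545, mR=1072/545
sensor matrix S = [[20/49, 4/5], [40/109, 8/5]]; det S = 1920/5341
solve [mL_A; mL_B] = S·[w00; w01] and [mR_A; mR_B] = S·[w10; w11]:
  w00 = -1/2, w01 = 1/2, w10 = 1, w11 = 1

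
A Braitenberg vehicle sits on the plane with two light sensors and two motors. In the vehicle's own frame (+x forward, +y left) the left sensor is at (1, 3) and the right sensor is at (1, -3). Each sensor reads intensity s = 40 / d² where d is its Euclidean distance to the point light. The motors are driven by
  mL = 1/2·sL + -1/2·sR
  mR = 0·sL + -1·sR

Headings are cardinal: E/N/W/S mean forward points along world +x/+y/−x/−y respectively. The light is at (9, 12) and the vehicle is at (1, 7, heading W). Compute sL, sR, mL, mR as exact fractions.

8/29 8/17 -48/493 -8/17

left sensor world pos  = (0, 4); dL² = 145
right sensor world pos = (0, 10); dR² = 85
sL = 40/145 = 8/29
sR = 40/85 = 8/17
mL = 1/2·sL + -1/2·sR = -48/493
mR = 0·sL + -1·sR = -8/17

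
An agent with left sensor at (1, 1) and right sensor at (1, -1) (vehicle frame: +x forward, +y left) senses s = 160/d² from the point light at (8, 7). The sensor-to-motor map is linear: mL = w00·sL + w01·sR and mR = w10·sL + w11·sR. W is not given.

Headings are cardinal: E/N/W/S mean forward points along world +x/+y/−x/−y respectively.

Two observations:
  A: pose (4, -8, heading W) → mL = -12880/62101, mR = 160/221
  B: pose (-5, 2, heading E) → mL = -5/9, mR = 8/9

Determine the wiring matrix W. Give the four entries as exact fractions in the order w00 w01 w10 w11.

obs A: pose=(4,-8,W) → sL=160/281, sR=160/221, mL=-12880/62101, mR=160/221
obs B: pose=(-5,2,E) → sL=1, sR=8/9, mL=-5/9, mR=8/9
sensor matrix S = [[160/281, 160/221], [1, 8/9]]; det S = -121760/558909
solve [mL_A; mL_B] = S·[w00; w01] and [mR_A; mR_B] = S·[w10; w11]:
  w00 = -1, w01 = 1/2, w10 = 0, w11 = 1

-1 1/2 0 1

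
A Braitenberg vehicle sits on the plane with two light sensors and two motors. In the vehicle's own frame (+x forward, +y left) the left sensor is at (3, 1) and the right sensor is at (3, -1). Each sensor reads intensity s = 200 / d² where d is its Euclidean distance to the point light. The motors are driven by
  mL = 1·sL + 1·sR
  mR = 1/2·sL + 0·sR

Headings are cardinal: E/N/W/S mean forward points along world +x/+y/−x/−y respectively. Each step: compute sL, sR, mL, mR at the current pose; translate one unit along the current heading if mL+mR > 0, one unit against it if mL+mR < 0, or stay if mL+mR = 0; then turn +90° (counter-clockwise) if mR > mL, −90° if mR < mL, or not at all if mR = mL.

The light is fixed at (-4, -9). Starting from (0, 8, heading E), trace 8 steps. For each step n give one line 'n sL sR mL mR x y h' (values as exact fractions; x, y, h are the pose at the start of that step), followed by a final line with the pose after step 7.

n=0: pose=(0,8,E); sL=200/373, sR=40/61; mL=27120/22753, mR=100/373; mL+mR=33220/22753 → advance +1; mR−mL=-21020/22753 → turn -1·90°
n=1: pose=(1,8,S); sL=25/29, sR=50/53; mL=2775/1537, mR=25/58; mL+mR=6875/3074 → advance +1; mR−mL=-4225/3074 → turn -1·90°
n=2: pose=(1,7,W); sL=200/229, sR=200/293; mL=104400/67097, mR=100/229; mL+mR=133700/67097 → advance +1; mR−mL=-75100/67097 → turn -1·90°
n=3: pose=(0,7,N); sL=20/37, sR=100/193; mL=7560/7141, mR=10/37; mL+mR=9490/7141 → advance +1; mR−mL=-5630/7141 → turn -1·90°
n=4: pose=(0,8,E); sL=200/373, sR=40/61; mL=27120/22753, mR=100/373; mL+mR=33220/22753 → advance +1; mR−mL=-21020/22753 → turn -1·90°
n=5: pose=(1,8,S); sL=25/29, sR=50/53; mL=2775/1537, mR=25/58; mL+mR=6875/3074 → advance +1; mR−mL=-4225/3074 → turn -1·90°
n=6: pose=(1,7,W); sL=200/229, sR=200/293; mL=104400/67097, mR=100/229; mL+mR=133700/67097 → advance +1; mR−mL=-75100/67097 → turn -1·90°
n=7: pose=(0,7,N); sL=20/37, sR=100/193; mL=7560/7141, mR=10/37; mL+mR=9490/7141 → advance +1; mR−mL=-5630/7141 → turn -1·90°

0 200/373 40/61 27120/22753 100/373 0 8 E
1 25/29 50/53 2775/1537 25/58 1 8 S
2 200/229 200/293 104400/67097 100/229 1 7 W
3 20/37 100/193 7560/7141 10/37 0 7 N
4 200/373 40/61 27120/22753 100/373 0 8 E
5 25/29 50/53 2775/1537 25/58 1 8 S
6 200/229 200/293 104400/67097 100/229 1 7 W
7 20/37 100/193 7560/7141 10/37 0 7 N
final 0 8 E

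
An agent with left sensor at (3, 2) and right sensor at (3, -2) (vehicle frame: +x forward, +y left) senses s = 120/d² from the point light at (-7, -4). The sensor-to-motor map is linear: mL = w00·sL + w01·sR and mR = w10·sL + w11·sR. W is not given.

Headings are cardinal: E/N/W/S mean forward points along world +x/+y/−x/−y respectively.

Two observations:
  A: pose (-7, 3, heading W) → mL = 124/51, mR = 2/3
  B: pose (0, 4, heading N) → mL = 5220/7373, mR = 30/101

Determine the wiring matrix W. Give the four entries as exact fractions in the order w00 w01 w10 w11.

obs A: pose=(-7,3,W) → sL=60/17, sR=4/3, mL=124/51, mR=2/3
obs B: pose=(0,4,N) → sL=60/73, sR=60/101, mL=5220/7373, mR=30/101
sensor matrix S = [[60/17, 4/3], [60/73, 60/101]]; det S = 125440/125341
solve [mL_A; mL_B] = S·[w00; w01] and [mR_A; mR_B] = S·[w10; w11]:
  w00 = 1/2, w01 = 1/2, w10 = 0, w11 = 1/2

1/2 1/2 0 1/2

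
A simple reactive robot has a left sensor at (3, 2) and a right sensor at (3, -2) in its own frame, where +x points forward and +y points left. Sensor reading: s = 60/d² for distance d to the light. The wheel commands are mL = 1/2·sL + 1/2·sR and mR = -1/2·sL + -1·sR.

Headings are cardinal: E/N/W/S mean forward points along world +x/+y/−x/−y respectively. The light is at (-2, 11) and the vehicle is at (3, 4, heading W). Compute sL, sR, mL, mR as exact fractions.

12/17 60/29 684/493 -1194/493

left sensor world pos  = (0, 2); dL² = 85
right sensor world pos = (0, 6); dR² = 29
sL = 60/85 = 12/17
sR = 60/29 = 60/29
mL = 1/2·sL + 1/2·sR = 684/493
mR = -1/2·sL + -1·sR = -1194/493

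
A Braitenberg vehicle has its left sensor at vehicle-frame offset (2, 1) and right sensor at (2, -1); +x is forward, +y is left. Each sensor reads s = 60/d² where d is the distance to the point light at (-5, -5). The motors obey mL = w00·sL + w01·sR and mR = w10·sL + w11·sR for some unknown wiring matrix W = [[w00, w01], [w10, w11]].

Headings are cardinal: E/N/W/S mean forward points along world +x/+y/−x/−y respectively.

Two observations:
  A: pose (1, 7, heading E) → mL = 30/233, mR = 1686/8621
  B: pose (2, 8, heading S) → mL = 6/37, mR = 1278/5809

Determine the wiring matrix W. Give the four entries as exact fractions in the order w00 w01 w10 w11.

1/2 0 -1/2 1

obs A: pose=(1,7,E) → sL=60/233, sR=12/37, mL=30/233, mR=1686/8621
obs B: pose=(2,8,S) → sL=12/37, sR=60/157, mL=6/37, mR=1278/5809
sensor matrix S = [[60/233, 12/37], [12/37, 60/157]]; det S = -339264/50079389
solve [mL_A; mL_B] = S·[w00; w01] and [mR_A; mR_B] = S·[w10; w11]:
  w00 = 1/2, w01 = 0, w10 = -1/2, w11 = 1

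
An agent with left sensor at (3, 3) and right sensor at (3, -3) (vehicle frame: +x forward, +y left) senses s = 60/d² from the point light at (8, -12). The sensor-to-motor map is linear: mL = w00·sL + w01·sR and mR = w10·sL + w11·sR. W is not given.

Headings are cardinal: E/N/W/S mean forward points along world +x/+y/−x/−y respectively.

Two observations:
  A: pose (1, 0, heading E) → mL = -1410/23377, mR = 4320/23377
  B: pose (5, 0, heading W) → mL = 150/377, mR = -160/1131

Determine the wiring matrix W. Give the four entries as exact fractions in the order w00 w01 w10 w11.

1 -1/2 -1/2 1/2

obs A: pose=(1,0,E) → sL=60/241, sR=60/97, mL=-1410/23377, mR=4320/23377
obs B: pose=(5,0,W) → sL=20/39, sR=20/87, mL=150/377, mR=-160/1131
sensor matrix S = [[60/241, 60/97], [20/39, 20/87]]; det S = -2291200/8813129
solve [mL_A; mL_B] = S·[w00; w01] and [mR_A; mR_B] = S·[w10; w11]:
  w00 = 1, w01 = -1/2, w10 = -1/2, w11 = 1/2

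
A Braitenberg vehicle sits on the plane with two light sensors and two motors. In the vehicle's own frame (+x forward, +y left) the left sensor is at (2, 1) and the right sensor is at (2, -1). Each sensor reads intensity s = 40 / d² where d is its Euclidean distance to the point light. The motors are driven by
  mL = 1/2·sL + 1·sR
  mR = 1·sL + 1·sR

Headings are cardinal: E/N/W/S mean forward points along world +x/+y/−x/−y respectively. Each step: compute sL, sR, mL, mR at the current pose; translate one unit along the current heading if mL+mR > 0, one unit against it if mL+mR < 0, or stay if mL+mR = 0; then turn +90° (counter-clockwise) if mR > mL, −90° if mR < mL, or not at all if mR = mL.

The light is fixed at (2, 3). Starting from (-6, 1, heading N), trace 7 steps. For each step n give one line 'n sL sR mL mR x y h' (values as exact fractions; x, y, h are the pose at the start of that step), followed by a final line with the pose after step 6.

0 40/81 40/49 4220/3969 5200/3969 -6 1 N
1 5/13 2/5 77/130 51/65 -6 2 W
2 40/73 40/109 5100/7957 7280/7957 -7 2 S
3 4/5 20/29 158/145 216/145 -7 1 E
4 40/81 40/49 4220/3969 5200/3969 -6 1 N
5 5/13 2/5 77/130 51/65 -6 2 W
6 40/73 40/109 5100/7957 7280/7957 -7 2 S
final -7 1 E

n=0: pose=(-6,1,N); sL=40/81, sR=40/49; mL=4220/3969, mR=5200/3969; mL+mR=3140/1323 → advance +1; mR−mL=20/81 → turn +1·90°
n=1: pose=(-6,2,W); sL=5/13, sR=2/5; mL=77/130, mR=51/65; mL+mR=179/130 → advance +1; mR−mL=5/26 → turn +1·90°
n=2: pose=(-7,2,S); sL=40/73, sR=40/109; mL=5100/7957, mR=7280/7957; mL+mR=12380/7957 → advance +1; mR−mL=20/73 → turn +1·90°
n=3: pose=(-7,1,E); sL=4/5, sR=20/29; mL=158/145, mR=216/145; mL+mR=374/145 → advance +1; mR−mL=2/5 → turn +1·90°
n=4: pose=(-6,1,N); sL=40/81, sR=40/49; mL=4220/3969, mR=5200/3969; mL+mR=3140/1323 → advance +1; mR−mL=20/81 → turn +1·90°
n=5: pose=(-6,2,W); sL=5/13, sR=2/5; mL=77/130, mR=51/65; mL+mR=179/130 → advance +1; mR−mL=5/26 → turn +1·90°
n=6: pose=(-7,2,S); sL=40/73, sR=40/109; mL=5100/7957, mR=7280/7957; mL+mR=12380/7957 → advance +1; mR−mL=20/73 → turn +1·90°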